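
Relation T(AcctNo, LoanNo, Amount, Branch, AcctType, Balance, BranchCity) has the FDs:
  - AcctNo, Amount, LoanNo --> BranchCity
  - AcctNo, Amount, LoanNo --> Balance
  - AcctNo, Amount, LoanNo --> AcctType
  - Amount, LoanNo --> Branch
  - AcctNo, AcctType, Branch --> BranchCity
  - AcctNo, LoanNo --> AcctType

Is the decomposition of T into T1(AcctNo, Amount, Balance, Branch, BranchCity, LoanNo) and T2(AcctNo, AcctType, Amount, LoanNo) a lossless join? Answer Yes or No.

Yes

T1 ∩ T2 = {AcctNo, Amount, LoanNo}; its closure under F is {AcctNo, AcctType, Amount, Balance, Branch, BranchCity, LoanNo}.
Since T1 ⊆ {AcctNo, AcctType, Amount, Balance, Branch, BranchCity, LoanNo}, the intersection is a superkey of T1; the decomposition is lossless.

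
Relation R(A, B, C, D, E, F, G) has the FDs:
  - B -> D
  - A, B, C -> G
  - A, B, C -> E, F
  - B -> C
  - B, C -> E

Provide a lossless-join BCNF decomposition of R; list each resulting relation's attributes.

Candidate key of the original relation: {A, B}.
In {A, B, C, D, E, F, G}, {B} is not a superkey ({B}⁺ restricted to this set is {B, C, D, E}), so split on B -> C, D, E into {B, C, D, E} and {A, B, F, G}.
{B, C, D, E}: every determinant is a superkey — BCNF.
{A, B, F, G}: every determinant is a superkey — BCNF.

{A, B, F, G}; {B, C, D, E}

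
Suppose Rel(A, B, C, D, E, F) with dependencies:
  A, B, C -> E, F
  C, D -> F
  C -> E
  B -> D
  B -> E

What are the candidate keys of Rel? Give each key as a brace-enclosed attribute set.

{A, B, C}

No FD produces {A, B, C}, so they must be in every candidate key.
{A, B, C}⁺ = {A, B, C, D, E, F} — all of the relation — so {A, B, C} is a candidate key.
No other minimal set has full closure, so this is the only candidate key.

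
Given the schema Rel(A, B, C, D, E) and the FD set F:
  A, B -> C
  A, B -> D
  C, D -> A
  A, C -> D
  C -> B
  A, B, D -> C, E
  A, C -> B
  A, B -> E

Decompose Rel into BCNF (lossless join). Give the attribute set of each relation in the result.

{A, C, D, E}; {B, C}

Candidate keys of the original relation: {A, B}, {A, C}, {C, D}.
Within {A, B, C, D, E}: {C}⁺ ∩ {A, B, C, D, E} = {B, C}, not the whole set, so C -> B violates BCNF; decompose into {B, C} and {A, C, D, E}.
{B, C} has no BCNF violation.
{A, C, D, E} has no BCNF violation.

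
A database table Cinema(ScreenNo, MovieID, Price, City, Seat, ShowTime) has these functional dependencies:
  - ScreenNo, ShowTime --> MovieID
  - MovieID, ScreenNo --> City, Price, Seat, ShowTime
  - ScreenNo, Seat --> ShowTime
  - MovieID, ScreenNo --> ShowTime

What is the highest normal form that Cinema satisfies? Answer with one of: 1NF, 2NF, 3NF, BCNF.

Candidate keys: {MovieID, ScreenNo}, {ScreenNo, Seat}, {ScreenNo, ShowTime}. Prime attributes: {MovieID, ScreenNo, Seat, ShowTime}.
Every FD has a superkey on the left, so the relation is in BCNF.

BCNF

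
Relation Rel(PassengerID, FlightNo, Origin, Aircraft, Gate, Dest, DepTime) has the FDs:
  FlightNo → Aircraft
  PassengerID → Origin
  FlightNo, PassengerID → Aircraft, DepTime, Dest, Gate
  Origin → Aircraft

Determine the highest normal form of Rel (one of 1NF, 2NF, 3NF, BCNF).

Candidate key: {FlightNo, PassengerID}. Prime attributes: {FlightNo, PassengerID}.
For FlightNo → Aircraft we have {FlightNo}⁺ = {Aircraft, FlightNo}; {FlightNo} is not a superkey, so BCNF fails.
FlightNo → Aircraft determines the non-prime attribute {Aircraft} from a non-superkey — 3NF is violated.
The proper key subset {FlightNo} of {FlightNo, PassengerID} determines non-prime {Aircraft}, so the relation is not even in 2NF.

1NF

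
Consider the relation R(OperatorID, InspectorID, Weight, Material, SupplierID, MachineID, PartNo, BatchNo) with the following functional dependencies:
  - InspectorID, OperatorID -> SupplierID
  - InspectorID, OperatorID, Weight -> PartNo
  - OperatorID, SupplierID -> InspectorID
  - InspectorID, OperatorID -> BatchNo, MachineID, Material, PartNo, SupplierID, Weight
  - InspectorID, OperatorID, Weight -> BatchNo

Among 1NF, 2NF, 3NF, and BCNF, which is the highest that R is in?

Candidate keys: {InspectorID, OperatorID}, {OperatorID, SupplierID}. Prime attributes: {InspectorID, OperatorID, SupplierID}.
Every FD has a superkey on the left, so the relation is in BCNF.

BCNF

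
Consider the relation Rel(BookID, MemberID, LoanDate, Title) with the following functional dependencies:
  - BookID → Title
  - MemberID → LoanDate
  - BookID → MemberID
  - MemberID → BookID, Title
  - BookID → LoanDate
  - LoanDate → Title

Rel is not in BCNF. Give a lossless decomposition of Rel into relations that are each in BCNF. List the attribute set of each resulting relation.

{BookID, LoanDate, MemberID}; {LoanDate, Title}

Candidate keys of the original relation: {BookID}, {MemberID}.
{BookID, LoanDate, MemberID, Title}: {LoanDate} determines {LoanDate, Title} here but is not a superkey — split on LoanDate → Title, giving {LoanDate, Title} and {BookID, LoanDate, MemberID}.
{LoanDate, Title} is in BCNF.
{BookID, LoanDate, MemberID} is in BCNF.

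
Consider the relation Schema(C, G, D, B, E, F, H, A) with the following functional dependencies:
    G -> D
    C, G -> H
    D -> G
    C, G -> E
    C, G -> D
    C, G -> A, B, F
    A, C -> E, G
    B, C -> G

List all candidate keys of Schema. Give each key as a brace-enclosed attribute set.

{A, C}, {B, C}, {C, D}, {C, G}

{C} never appears on the right of any FD, so every key must include it.
{A, C}⁺ = {A, B, C, D, E, F, G, H}, which is every attribute, so {A, C} is a candidate key.
{B, C}⁺ = {A, B, C, D, E, F, G, H}, which is every attribute, so {B, C} is a candidate key.
{C, D}⁺ = {A, B, C, D, E, F, G, H}, which is every attribute, so {C, D} is a candidate key.
{C, G}⁺ = {A, B, C, D, E, F, G, H}, which is every attribute, so {C, G} is a candidate key.
No proper subset of any of these is a key, and no other minimal superkey exists.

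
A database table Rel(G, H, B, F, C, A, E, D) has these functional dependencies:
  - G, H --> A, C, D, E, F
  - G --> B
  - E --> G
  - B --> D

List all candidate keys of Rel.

{E, H}, {G, H}

Attributes never on any right-hand side: {H} — every candidate key must contain it.
{E, H}⁺ = {A, B, C, D, E, F, G, H} — all of the relation — so {E, H} is a candidate key.
{G, H}⁺ = {A, B, C, D, E, F, G, H} — all of the relation — so {G, H} is a candidate key.
No proper subset of any of these is a key, and no other minimal superkey exists.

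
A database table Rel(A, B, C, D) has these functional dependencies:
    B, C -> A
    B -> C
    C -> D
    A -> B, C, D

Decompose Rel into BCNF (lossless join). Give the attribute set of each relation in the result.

Candidate keys of the original relation: {A}, {B}.
In {A, B, C, D}, {C} is not a superkey ({C}⁺ restricted to this set is {C, D}), so split on C -> D into {C, D} and {A, B, C}.
{C, D}: every determinant is a superkey — BCNF.
{A, B, C}: every determinant is a superkey — BCNF.

{A, B, C}; {C, D}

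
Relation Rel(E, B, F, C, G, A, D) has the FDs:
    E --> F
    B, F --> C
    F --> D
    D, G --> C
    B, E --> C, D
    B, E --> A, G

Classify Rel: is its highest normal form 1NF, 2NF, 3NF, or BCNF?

Candidate key: {B, E}. Prime attributes: {B, E}.
E --> F breaks BCNF: {E}⁺ = {D, E, F}, so {E} is not a superkey.
E --> F determines the non-prime attribute {F} from a non-superkey — 3NF is violated.
Since {E} ⊂ {B, E} and {E}⁺ ⊇ {D, F} with {D, F} non-prime, there is a partial dependency; 2NF fails.

1NF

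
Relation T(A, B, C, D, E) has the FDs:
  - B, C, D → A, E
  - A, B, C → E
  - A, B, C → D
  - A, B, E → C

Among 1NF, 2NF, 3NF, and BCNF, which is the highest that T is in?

Candidate keys: {A, B, C}, {A, B, E}, {B, C, D}. Prime attributes: {A, B, C, D, E}.
The left-hand side of every FD is a superkey, so BCNF is satisfied.

BCNF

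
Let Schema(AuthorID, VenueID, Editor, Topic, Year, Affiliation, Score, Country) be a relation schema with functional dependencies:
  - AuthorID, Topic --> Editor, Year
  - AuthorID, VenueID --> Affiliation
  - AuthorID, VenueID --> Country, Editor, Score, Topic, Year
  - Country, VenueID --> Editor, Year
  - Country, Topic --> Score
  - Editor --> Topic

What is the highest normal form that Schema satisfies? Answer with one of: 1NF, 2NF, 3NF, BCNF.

Candidate key: {AuthorID, VenueID}. Prime attributes: {AuthorID, VenueID}.
AuthorID, Topic --> Editor, Year: {AuthorID, Topic}⁺ = {AuthorID, Editor, Topic, Year}, which is not all of the attributes, so the left side is not a superkey — BCNF is violated.
AuthorID, Topic --> Editor, Year has non-prime {Editor, Year} on the right and a non-superkey on the left, so 3NF fails.
No proper subset of a key has a non-prime attribute in its closure, so there is no partial dependency; 2NF holds.

2NF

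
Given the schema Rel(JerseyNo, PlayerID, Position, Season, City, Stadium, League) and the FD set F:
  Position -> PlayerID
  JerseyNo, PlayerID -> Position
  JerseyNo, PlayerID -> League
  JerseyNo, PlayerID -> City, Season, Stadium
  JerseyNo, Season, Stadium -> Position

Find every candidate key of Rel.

{JerseyNo, PlayerID}, {JerseyNo, Position}, {JerseyNo, Season, Stadium}

{JerseyNo} never appears on the right of any FD, so every key must include it.
{JerseyNo, PlayerID}⁺ = {City, JerseyNo, League, PlayerID, Position, Season, Stadium} — all of the relation — so {JerseyNo, PlayerID} is a candidate key.
{JerseyNo, Position}⁺ = {City, JerseyNo, League, PlayerID, Position, Season, Stadium} — all of the relation — so {JerseyNo, Position} is a candidate key.
{JerseyNo, Season, Stadium}⁺ = {City, JerseyNo, League, PlayerID, Position, Season, Stadium} — all of the relation — so {JerseyNo, Season, Stadium} is a candidate key.
Any other superkey properly contains one of these, so there are no further candidate keys.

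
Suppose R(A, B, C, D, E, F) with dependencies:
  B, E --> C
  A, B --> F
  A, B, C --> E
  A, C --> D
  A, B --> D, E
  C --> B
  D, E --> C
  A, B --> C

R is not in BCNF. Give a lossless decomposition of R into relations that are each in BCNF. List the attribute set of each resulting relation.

Candidate keys of the original relation: {A, B}, {A, C}, {A, D, E}.
{A, B, C, D, E, F}: {B, E} determines {B, C, E} here but is not a superkey — split on B, E --> C, giving {B, C, E} and {A, B, D, E, F}.
{B, C, E}: {C} determines {B, C} here but is not a superkey — split on C --> B, giving {B, C} and {C, E}.
{B, C} is in BCNF.
{C, E} is in BCNF.
{A, B, D, E, F}: {D, E} determines {B, D, E} here but is not a superkey — split on D, E --> B, giving {B, D, E} and {A, D, E, F}.
{B, D, E} is in BCNF.
{A, D, E, F} is in BCNF.

{A, D, E, F}; {B, C}; {B, D, E}; {C, E}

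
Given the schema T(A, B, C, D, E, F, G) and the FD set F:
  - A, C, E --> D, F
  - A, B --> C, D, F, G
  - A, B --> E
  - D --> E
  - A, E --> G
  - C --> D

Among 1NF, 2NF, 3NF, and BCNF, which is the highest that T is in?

2NF

Candidate key: {A, B}. Prime attributes: {A, B}.
A, C, E --> D, F breaks BCNF: {A, C, E}⁺ = {A, C, D, E, F, G}, so {A, C, E} is not a superkey.
A, C, E --> D, F has non-prime {D, F} on the right and a non-superkey on the left, so 3NF fails.
Checking every proper subset of each key, none determines a non-prime attribute — 2NF is satisfied.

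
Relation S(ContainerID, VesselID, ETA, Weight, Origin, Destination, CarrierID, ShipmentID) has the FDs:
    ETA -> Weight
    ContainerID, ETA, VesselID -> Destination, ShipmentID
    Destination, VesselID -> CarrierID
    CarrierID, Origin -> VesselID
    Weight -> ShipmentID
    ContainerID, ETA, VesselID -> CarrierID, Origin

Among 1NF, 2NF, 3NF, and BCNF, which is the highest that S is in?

Candidate keys: {CarrierID, ContainerID, ETA, Origin}, {ContainerID, ETA, VesselID}. Prime attributes: {CarrierID, ContainerID, ETA, Origin, VesselID}.
ETA -> Weight breaks BCNF: {ETA}⁺ = {ETA, ShipmentID, Weight}, so {ETA} is not a superkey.
ETA -> Weight has non-prime {Weight} on the right and a non-superkey on the left, so 3NF fails.
{ETA} is a proper subset of the key {ContainerID, ETA, VesselID}, and {ETA}⁺ contains the non-prime attributes {ShipmentID, Weight} — a partial dependency, so 2NF is violated.

1NF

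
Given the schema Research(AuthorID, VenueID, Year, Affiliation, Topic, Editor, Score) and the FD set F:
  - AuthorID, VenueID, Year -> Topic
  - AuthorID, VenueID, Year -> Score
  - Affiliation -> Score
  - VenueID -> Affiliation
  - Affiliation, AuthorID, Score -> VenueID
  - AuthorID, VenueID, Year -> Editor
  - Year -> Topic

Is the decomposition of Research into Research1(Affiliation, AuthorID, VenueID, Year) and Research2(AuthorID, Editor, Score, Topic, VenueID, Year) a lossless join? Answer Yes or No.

The shared attributes are {AuthorID, VenueID, Year} and {AuthorID, VenueID, Year}⁺ = {Affiliation, AuthorID, Editor, Score, Topic, VenueID, Year}.
Research1 is contained in that closure, so Research1 ∩ Research2 -> Research1 holds and the join is lossless.

Yes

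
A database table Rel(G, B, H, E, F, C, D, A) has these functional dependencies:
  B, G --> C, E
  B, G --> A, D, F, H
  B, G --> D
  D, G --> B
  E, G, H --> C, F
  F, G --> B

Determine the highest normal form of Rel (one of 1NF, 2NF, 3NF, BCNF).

Candidate keys: {B, G}, {D, G}, {E, G, H}, {F, G}. Prime attributes: {B, D, E, F, G, H}.
Each dependency's left side is a superkey — BCNF holds.

BCNF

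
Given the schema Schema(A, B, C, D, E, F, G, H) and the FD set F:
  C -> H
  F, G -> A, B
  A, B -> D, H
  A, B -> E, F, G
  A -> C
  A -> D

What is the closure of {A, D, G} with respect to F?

{A, C, D, G, H}

Start with {A, D, G}.
A -> C applies; add {C} → now {A, C, D, G}.
C -> H applies; add {H} → now {A, C, D, G, H}.
No further FD applies.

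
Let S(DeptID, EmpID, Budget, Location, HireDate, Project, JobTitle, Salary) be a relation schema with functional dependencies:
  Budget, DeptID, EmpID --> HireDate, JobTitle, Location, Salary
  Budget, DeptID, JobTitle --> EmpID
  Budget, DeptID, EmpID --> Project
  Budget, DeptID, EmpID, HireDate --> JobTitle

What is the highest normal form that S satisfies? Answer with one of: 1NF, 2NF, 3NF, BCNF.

BCNF

Candidate keys: {Budget, DeptID, EmpID}, {Budget, DeptID, JobTitle}. Prime attributes: {Budget, DeptID, EmpID, JobTitle}.
The left-hand side of every FD is a superkey, so BCNF is satisfied.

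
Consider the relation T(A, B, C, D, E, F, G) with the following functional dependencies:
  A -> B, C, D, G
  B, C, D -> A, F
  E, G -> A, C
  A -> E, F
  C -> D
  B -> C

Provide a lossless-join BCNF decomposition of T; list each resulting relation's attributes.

Candidate keys of the original relation: {A}, {B}, {E, G}.
In {A, B, C, D, E, F, G}, {C} is not a superkey ({C}⁺ restricted to this set is {C, D}), so split on C -> D into {C, D} and {A, B, C, E, F, G}.
{C, D} has no BCNF violation.
{A, B, C, E, F, G} has no BCNF violation.

{A, B, C, E, F, G}; {C, D}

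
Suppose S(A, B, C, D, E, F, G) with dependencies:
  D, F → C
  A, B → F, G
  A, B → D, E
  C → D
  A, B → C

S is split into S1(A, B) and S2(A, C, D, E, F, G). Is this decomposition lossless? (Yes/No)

The shared attributes are {A} and {A}⁺ = {A}.
The closure covers neither S1 nor S2 entirely; the join is not lossless.

No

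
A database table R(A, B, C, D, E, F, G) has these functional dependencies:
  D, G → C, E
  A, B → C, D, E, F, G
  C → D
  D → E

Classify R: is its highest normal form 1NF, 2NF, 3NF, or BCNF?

Candidate key: {A, B}. Prime attributes: {A, B}.
D, G → C, E breaks BCNF: {D, G}⁺ = {C, D, E, G}, so {D, G} is not a superkey.
Because {C, E} are non-prime and the left side of D, G → C, E is not a superkey, the relation is not in 3NF.
No non-prime attribute depends on a proper subset of any candidate key, so 2NF holds.

2NF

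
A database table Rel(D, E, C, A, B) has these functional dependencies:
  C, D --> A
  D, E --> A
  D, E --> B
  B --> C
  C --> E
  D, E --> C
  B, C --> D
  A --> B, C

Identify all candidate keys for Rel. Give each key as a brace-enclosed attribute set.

{A}, {B}, {C, D}, {D, E}

Closure of {A} is {A, B, C, D, E}, the whole schema; {A} is a candidate key.
Closure of {B} is {A, B, C, D, E}, the whole schema; {B} is a candidate key.
Closure of {C, D} is {A, B, C, D, E}, the whole schema; {C, D} is a candidate key.
Closure of {D, E} is {A, B, C, D, E}, the whole schema; {D, E} is a candidate key.
These are minimal and exhaustive — every other superkey contains one of them.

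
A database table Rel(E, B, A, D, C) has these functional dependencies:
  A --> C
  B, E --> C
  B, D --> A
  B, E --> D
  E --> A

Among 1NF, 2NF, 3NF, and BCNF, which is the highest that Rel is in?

Candidate key: {B, E}. Prime attributes: {B, E}.
A --> C: {A}⁺ = {A, C}, which is not all of the attributes, so the left side is not a superkey — BCNF is violated.
Because {C} is non-prime and the left side of A --> C is not a superkey, the relation is not in 3NF.
The proper key subset {E} of {B, E} determines non-prime {A, C}, so the relation is not even in 2NF.

1NF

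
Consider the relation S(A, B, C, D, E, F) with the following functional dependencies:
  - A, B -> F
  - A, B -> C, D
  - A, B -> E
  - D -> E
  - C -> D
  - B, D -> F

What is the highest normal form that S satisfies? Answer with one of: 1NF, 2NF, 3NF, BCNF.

2NF

Candidate key: {A, B}. Prime attributes: {A, B}.
For D -> E we have {D}⁺ = {D, E}; {D} is not a superkey, so BCNF fails.
D -> E determines the non-prime attribute {E} from a non-superkey — 3NF is violated.
No proper subset of a key has a non-prime attribute in its closure, so there is no partial dependency; 2NF holds.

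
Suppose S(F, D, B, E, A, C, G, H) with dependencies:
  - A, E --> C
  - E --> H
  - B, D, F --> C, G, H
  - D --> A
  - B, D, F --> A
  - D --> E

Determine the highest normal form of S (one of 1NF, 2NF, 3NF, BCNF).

Candidate key: {B, D, F}. Prime attributes: {B, D, F}.
For A, E --> C we have {A, E}⁺ = {A, C, E, H}; {A, E} is not a superkey, so BCNF fails.
A, E --> C has non-prime {C} on the right and a non-superkey on the left, so 3NF fails.
Since {D} ⊂ {B, D, F} and {D}⁺ ⊇ {A, C, E, H} with {A, C, E, H} non-prime, there is a partial dependency; 2NF fails.

1NF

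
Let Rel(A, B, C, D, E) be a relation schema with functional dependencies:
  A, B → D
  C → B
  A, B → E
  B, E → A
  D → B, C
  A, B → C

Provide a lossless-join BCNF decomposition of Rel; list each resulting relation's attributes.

Candidate keys of the original relation: {A, B}, {A, C}, {A, D}, {B, E}, {C, E}, {D, E}.
In {A, B, C, D, E}, {C} is not a superkey ({C}⁺ restricted to this set is {B, C}), so split on C → B into {B, C} and {A, C, D, E}.
{B, C} has no BCNF violation.
In {A, C, D, E}, {D} is not a superkey ({D}⁺ restricted to this set is {C, D}), so split on D → C into {C, D} and {A, D, E}.
{C, D} has no BCNF violation.
{A, D, E} has no BCNF violation.

{A, D, E}; {B, C}; {C, D}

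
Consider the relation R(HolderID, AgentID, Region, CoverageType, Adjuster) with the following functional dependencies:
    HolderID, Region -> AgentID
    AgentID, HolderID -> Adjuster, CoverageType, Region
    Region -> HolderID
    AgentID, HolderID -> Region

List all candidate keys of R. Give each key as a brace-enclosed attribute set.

{AgentID, HolderID}, {Region}

{Region} is a candidate key since {Region}⁺ = {Adjuster, AgentID, CoverageType, HolderID, Region} covers every attribute.
{AgentID, HolderID} is a candidate key since {AgentID, HolderID}⁺ = {Adjuster, AgentID, CoverageType, HolderID, Region} covers every attribute.
These are minimal and exhaustive — every other superkey contains one of them.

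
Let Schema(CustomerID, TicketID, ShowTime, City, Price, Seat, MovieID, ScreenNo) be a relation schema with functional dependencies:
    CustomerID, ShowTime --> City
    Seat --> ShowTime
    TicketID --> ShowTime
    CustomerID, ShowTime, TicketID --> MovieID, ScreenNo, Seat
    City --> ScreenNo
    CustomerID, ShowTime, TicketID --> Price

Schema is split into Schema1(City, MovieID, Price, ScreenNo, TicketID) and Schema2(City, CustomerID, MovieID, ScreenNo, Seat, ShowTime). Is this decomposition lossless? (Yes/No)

Schema1 ∩ Schema2 = {City, MovieID, ScreenNo}; its closure under F is {City, MovieID, ScreenNo}.
The closure covers neither Schema1 nor Schema2 entirely; the join is not lossless.

No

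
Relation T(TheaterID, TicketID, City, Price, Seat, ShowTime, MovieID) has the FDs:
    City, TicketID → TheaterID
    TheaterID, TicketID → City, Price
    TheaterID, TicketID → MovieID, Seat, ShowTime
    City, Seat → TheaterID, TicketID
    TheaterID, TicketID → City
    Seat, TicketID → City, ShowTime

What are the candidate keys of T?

{City, Seat}⁺ = {City, MovieID, Price, Seat, ShowTime, TheaterID, TicketID}, which is every attribute, so {City, Seat} is a candidate key.
{City, TicketID}⁺ = {City, MovieID, Price, Seat, ShowTime, TheaterID, TicketID}, which is every attribute, so {City, TicketID} is a candidate key.
{Seat, TicketID}⁺ = {City, MovieID, Price, Seat, ShowTime, TheaterID, TicketID}, which is every attribute, so {Seat, TicketID} is a candidate key.
{TheaterID, TicketID}⁺ = {City, MovieID, Price, Seat, ShowTime, TheaterID, TicketID}, which is every attribute, so {TheaterID, TicketID} is a candidate key.
These are minimal and exhaustive — every other superkey contains one of them.

{City, Seat}, {City, TicketID}, {Seat, TicketID}, {TheaterID, TicketID}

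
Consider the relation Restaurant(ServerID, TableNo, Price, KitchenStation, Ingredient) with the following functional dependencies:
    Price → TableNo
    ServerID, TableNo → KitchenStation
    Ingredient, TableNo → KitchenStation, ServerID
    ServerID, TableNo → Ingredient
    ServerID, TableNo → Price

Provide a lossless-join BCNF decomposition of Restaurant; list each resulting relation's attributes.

{Ingredient, KitchenStation, Price, ServerID}; {Price, TableNo}

Candidate keys of the original relation: {Ingredient, Price}, {Ingredient, TableNo}, {Price, ServerID}, {ServerID, TableNo}.
Within {Ingredient, KitchenStation, Price, ServerID, TableNo}: {Price}⁺ ∩ {Ingredient, KitchenStation, Price, ServerID, TableNo} = {Price, TableNo}, not the whole set, so Price → TableNo violates BCNF; decompose into {Price, TableNo} and {Ingredient, KitchenStation, Price, ServerID}.
{Price, TableNo} has no BCNF violation.
{Ingredient, KitchenStation, Price, ServerID} has no BCNF violation.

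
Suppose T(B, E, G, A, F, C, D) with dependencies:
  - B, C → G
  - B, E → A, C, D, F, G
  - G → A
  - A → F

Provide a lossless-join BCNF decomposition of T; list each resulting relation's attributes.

{A, F}; {A, G}; {B, C, D, E}; {B, C, G}

Candidate key of the original relation: {B, E}.
Within {A, B, C, D, E, F, G}: {B, C}⁺ ∩ {A, B, C, D, E, F, G} = {A, B, C, F, G}, not the whole set, so B, C → A, F, G violates BCNF; decompose into {A, B, C, F, G} and {B, C, D, E}.
Within {A, B, C, F, G}: {G}⁺ ∩ {A, B, C, F, G} = {A, F, G}, not the whole set, so G → A, F violates BCNF; decompose into {A, F, G} and {B, C, G}.
Within {A, F, G}: {A}⁺ ∩ {A, F, G} = {A, F}, not the whole set, so A → F violates BCNF; decompose into {A, F} and {A, G}.
{A, F}: every determinant is a superkey — BCNF.
{A, G}: every determinant is a superkey — BCNF.
{B, C, G}: every determinant is a superkey — BCNF.
{B, C, D, E}: every determinant is a superkey — BCNF.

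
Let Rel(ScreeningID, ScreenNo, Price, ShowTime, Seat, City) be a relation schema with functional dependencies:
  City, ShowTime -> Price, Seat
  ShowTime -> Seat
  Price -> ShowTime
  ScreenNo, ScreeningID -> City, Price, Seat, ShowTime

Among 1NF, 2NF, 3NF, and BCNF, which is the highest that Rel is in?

2NF

Candidate key: {ScreenNo, ScreeningID}. Prime attributes: {ScreenNo, ScreeningID}.
City, ShowTime -> Price, Seat breaks BCNF: {City, ShowTime}⁺ = {City, Price, Seat, ShowTime}, so {City, ShowTime} is not a superkey.
City, ShowTime -> Price, Seat determines the non-prime attributes {Price, Seat} from a non-superkey — 3NF is violated.
Checking every proper subset of each key, none determines a non-prime attribute — 2NF is satisfied.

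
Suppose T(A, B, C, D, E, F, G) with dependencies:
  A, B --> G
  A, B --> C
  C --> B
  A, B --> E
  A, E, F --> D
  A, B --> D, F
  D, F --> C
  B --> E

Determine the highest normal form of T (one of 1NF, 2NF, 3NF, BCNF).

Candidate keys: {A, B}, {A, C}, {A, D, F}, {A, E, F}. Prime attributes: {A, B, C, D, E, F}.
For C --> B we have {C}⁺ = {B, C, E}; {C} is not a superkey, so BCNF fails.
But every attribute on its right side ({B}) is prime, and the same holds for every other non-superkey FD, so 3NF still holds.

3NF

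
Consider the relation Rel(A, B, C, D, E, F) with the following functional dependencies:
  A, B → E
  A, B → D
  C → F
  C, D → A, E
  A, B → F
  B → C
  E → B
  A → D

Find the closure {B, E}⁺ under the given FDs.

{B, C, E, F}

Start with {B, E}.
B → C applies; add {C} → now {B, C, E}.
C → F applies; add {F} → now {B, C, E, F}.
No further FD applies.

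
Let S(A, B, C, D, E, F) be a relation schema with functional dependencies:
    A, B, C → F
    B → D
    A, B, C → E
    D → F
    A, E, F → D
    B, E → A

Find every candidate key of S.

No FD produces {B, C}, so they must be in every candidate key.
Closure of {A, B, C} is {A, B, C, D, E, F}, the whole schema; {A, B, C} is a candidate key.
Closure of {B, C, E} is {A, B, C, D, E, F}, the whole schema; {B, C, E} is a candidate key.
These are minimal and exhaustive — every other superkey contains one of them.

{A, B, C}, {B, C, E}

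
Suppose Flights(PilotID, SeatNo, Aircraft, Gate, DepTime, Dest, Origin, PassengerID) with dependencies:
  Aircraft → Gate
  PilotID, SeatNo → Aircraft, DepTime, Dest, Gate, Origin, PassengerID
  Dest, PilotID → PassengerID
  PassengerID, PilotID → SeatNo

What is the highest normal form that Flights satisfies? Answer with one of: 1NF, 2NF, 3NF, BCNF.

2NF

Candidate keys: {Dest, PilotID}, {PassengerID, PilotID}, {PilotID, SeatNo}. Prime attributes: {Dest, PassengerID, PilotID, SeatNo}.
For Aircraft → Gate we have {Aircraft}⁺ = {Aircraft, Gate}; {Aircraft} is not a superkey, so BCNF fails.
Because {Gate} is non-prime and the left side of Aircraft → Gate is not a superkey, the relation is not in 3NF.
No non-prime attribute depends on a proper subset of any candidate key, so 2NF holds.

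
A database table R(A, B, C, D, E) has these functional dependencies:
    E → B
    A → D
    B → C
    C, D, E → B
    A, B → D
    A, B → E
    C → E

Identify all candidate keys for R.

{A} never appears on the right of any FD, so every key must include it.
{A, B}⁺ = {A, B, C, D, E}, which is every attribute, so {A, B} is a candidate key.
{A, C}⁺ = {A, B, C, D, E}, which is every attribute, so {A, C} is a candidate key.
{A, E}⁺ = {A, B, C, D, E}, which is every attribute, so {A, E} is a candidate key.
Any other superkey properly contains one of these, so there are no further candidate keys.

{A, B}, {A, C}, {A, E}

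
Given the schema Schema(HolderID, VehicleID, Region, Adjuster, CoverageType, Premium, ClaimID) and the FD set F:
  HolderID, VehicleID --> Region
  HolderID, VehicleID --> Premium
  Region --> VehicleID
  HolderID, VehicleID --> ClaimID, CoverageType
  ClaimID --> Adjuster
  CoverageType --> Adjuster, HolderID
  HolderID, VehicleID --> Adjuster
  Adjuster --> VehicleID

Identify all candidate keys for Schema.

{Adjuster, HolderID}, {ClaimID, HolderID}, {CoverageType}, {HolderID, Region}, {HolderID, VehicleID}

Closure of {CoverageType} is {Adjuster, ClaimID, CoverageType, HolderID, Premium, Region, VehicleID}, the whole schema; {CoverageType} is a candidate key.
Closure of {Adjuster, HolderID} is {Adjuster, ClaimID, CoverageType, HolderID, Premium, Region, VehicleID}, the whole schema; {Adjuster, HolderID} is a candidate key.
Closure of {ClaimID, HolderID} is {Adjuster, ClaimID, CoverageType, HolderID, Premium, Region, VehicleID}, the whole schema; {ClaimID, HolderID} is a candidate key.
Closure of {HolderID, Region} is {Adjuster, ClaimID, CoverageType, HolderID, Premium, Region, VehicleID}, the whole schema; {HolderID, Region} is a candidate key.
Closure of {HolderID, VehicleID} is {Adjuster, ClaimID, CoverageType, HolderID, Premium, Region, VehicleID}, the whole schema; {HolderID, VehicleID} is a candidate key.
These are minimal and exhaustive — every other superkey contains one of them.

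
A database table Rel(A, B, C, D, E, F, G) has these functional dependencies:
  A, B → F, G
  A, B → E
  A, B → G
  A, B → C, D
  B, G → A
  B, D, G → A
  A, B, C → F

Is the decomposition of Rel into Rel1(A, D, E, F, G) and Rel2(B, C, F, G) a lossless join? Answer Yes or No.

The shared attributes are {F, G} and {F, G}⁺ = {F, G}.
Rel1 ⊄ {F, G} and Rel2 ⊄ {F, G}, so the split is lossy.

No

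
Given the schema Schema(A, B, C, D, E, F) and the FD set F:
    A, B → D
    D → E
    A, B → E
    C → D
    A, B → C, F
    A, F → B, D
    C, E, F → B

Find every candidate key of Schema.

Attributes never on any right-hand side: {A} — every candidate key must contain it.
{A, B}⁺ = {A, B, C, D, E, F} — all of the relation — so {A, B} is a candidate key.
{A, F}⁺ = {A, B, C, D, E, F} — all of the relation — so {A, F} is a candidate key.
These are minimal and exhaustive — every other superkey contains one of them.

{A, B}, {A, F}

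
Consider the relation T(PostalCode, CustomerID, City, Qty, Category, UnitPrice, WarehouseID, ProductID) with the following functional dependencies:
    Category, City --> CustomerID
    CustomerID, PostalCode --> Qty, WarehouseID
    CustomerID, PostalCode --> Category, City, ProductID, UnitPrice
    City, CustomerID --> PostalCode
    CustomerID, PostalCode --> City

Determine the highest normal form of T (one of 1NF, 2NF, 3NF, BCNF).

BCNF

Candidate keys: {Category, City}, {City, CustomerID}, {CustomerID, PostalCode}. Prime attributes: {Category, City, CustomerID, PostalCode}.
Every FD has a superkey on the left, so the relation is in BCNF.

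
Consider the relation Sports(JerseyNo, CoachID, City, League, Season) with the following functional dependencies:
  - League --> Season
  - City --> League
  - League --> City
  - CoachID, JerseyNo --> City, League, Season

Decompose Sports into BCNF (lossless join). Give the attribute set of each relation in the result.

{City, League, Season}; {CoachID, JerseyNo, League}

Candidate key of the original relation: {CoachID, JerseyNo}.
Within {City, CoachID, JerseyNo, League, Season}: {League}⁺ ∩ {City, CoachID, JerseyNo, League, Season} = {City, League, Season}, not the whole set, so League --> City, Season violates BCNF; decompose into {City, League, Season} and {CoachID, JerseyNo, League}.
{City, League, Season} is in BCNF.
{CoachID, JerseyNo, League} is in BCNF.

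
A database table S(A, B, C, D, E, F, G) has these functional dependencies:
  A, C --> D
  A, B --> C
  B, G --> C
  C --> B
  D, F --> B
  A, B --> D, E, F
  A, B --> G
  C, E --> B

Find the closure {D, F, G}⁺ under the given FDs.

{B, C, D, F, G}

Start with {D, F, G}.
D, F --> B applies; add {B} → now {B, D, F, G}.
B, G --> C applies; add {C} → now {B, C, D, F, G}.
No further FD applies.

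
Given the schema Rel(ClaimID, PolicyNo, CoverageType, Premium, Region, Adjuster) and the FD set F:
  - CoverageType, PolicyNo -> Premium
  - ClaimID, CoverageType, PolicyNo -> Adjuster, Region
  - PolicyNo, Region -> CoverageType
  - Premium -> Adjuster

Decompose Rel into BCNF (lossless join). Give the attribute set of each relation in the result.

{Adjuster, Premium}; {ClaimID, PolicyNo, Region}; {CoverageType, PolicyNo, Premium}; {CoverageType, PolicyNo, Region}

Candidate keys of the original relation: {ClaimID, CoverageType, PolicyNo}, {ClaimID, PolicyNo, Region}.
{Adjuster, ClaimID, CoverageType, PolicyNo, Premium, Region}: {CoverageType, PolicyNo} determines {Adjuster, CoverageType, PolicyNo, Premium} here but is not a superkey — split on CoverageType, PolicyNo -> Adjuster, Premium, giving {Adjuster, CoverageType, PolicyNo, Premium} and {ClaimID, CoverageType, PolicyNo, Region}.
{Adjuster, CoverageType, PolicyNo, Premium}: {Premium} determines {Adjuster, Premium} here but is not a superkey — split on Premium -> Adjuster, giving {Adjuster, Premium} and {CoverageType, PolicyNo, Premium}.
{Adjuster, Premium} is in BCNF.
{CoverageType, PolicyNo, Premium} is in BCNF.
{ClaimID, CoverageType, PolicyNo, Region}: {PolicyNo, Region} determines {CoverageType, PolicyNo, Region} here but is not a superkey — split on PolicyNo, Region -> CoverageType, giving {CoverageType, PolicyNo, Region} and {ClaimID, PolicyNo, Region}.
{CoverageType, PolicyNo, Region} is in BCNF.
{ClaimID, PolicyNo, Region} is in BCNF.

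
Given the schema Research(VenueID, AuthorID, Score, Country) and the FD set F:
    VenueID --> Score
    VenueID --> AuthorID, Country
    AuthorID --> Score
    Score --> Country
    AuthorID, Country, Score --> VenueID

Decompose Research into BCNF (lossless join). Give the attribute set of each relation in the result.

Candidate keys of the original relation: {AuthorID}, {VenueID}.
Within {AuthorID, Country, Score, VenueID}: {Score}⁺ ∩ {AuthorID, Country, Score, VenueID} = {Country, Score}, not the whole set, so Score --> Country violates BCNF; decompose into {Country, Score} and {AuthorID, Score, VenueID}.
{Country, Score} has no BCNF violation.
{AuthorID, Score, VenueID} has no BCNF violation.

{AuthorID, Score, VenueID}; {Country, Score}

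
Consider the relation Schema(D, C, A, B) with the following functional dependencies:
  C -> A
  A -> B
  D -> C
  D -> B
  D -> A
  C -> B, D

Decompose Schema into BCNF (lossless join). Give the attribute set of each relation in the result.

{A, B}; {A, C, D}

Candidate keys of the original relation: {C}, {D}.
{A, B, C, D}: {A} determines {A, B} here but is not a superkey — split on A -> B, giving {A, B} and {A, C, D}.
{A, B} is in BCNF.
{A, C, D} is in BCNF.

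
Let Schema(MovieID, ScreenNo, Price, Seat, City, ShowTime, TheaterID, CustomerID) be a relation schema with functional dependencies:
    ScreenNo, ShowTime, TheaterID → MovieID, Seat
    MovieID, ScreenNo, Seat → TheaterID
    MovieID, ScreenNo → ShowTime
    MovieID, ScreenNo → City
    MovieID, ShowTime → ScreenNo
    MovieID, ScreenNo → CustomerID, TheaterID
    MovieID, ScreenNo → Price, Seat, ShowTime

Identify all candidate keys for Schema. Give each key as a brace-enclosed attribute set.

{MovieID, ScreenNo}, {MovieID, ShowTime}, {ScreenNo, ShowTime, TheaterID}

{MovieID, ScreenNo}⁺ = {City, CustomerID, MovieID, Price, ScreenNo, Seat, ShowTime, TheaterID}, which is every attribute, so {MovieID, ScreenNo} is a candidate key.
{MovieID, ShowTime}⁺ = {City, CustomerID, MovieID, Price, ScreenNo, Seat, ShowTime, TheaterID}, which is every attribute, so {MovieID, ShowTime} is a candidate key.
{ScreenNo, ShowTime, TheaterID}⁺ = {City, CustomerID, MovieID, Price, ScreenNo, Seat, ShowTime, TheaterID}, which is every attribute, so {ScreenNo, ShowTime, TheaterID} is a candidate key.
No proper subset of any of these is a key, and no other minimal superkey exists.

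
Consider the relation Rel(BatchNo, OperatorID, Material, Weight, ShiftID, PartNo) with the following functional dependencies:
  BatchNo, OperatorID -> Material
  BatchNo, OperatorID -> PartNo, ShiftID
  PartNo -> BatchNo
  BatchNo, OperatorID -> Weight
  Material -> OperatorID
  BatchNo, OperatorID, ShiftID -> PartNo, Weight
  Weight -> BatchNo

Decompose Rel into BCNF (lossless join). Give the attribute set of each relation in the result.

{BatchNo, PartNo}; {Material, OperatorID}; {Material, PartNo, ShiftID, Weight}

Candidate keys of the original relation: {BatchNo, Material}, {BatchNo, OperatorID}, {Material, PartNo}, {Material, Weight}, {OperatorID, PartNo}, {OperatorID, Weight}.
Within {BatchNo, Material, OperatorID, PartNo, ShiftID, Weight}: {PartNo}⁺ ∩ {BatchNo, Material, OperatorID, PartNo, ShiftID, Weight} = {BatchNo, PartNo}, not the whole set, so PartNo -> BatchNo violates BCNF; decompose into {BatchNo, PartNo} and {Material, OperatorID, PartNo, ShiftID, Weight}.
{BatchNo, PartNo} has no BCNF violation.
Within {Material, OperatorID, PartNo, ShiftID, Weight}: {Material}⁺ ∩ {Material, OperatorID, PartNo, ShiftID, Weight} = {Material, OperatorID}, not the whole set, so Material -> OperatorID violates BCNF; decompose into {Material, OperatorID} and {Material, PartNo, ShiftID, Weight}.
{Material, OperatorID} has no BCNF violation.
{Material, PartNo, ShiftID, Weight} has no BCNF violation.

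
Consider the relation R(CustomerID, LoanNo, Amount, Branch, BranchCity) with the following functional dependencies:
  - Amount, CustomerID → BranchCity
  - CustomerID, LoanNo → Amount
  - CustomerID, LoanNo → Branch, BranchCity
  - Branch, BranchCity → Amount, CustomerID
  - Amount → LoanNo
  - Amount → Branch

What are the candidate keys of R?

{Amount, BranchCity}, {Amount, CustomerID}, {Branch, BranchCity}, {CustomerID, LoanNo}

Closure of {Amount, BranchCity} is {Amount, Branch, BranchCity, CustomerID, LoanNo}, the whole schema; {Amount, BranchCity} is a candidate key.
Closure of {Amount, CustomerID} is {Amount, Branch, BranchCity, CustomerID, LoanNo}, the whole schema; {Amount, CustomerID} is a candidate key.
Closure of {Branch, BranchCity} is {Amount, Branch, BranchCity, CustomerID, LoanNo}, the whole schema; {Branch, BranchCity} is a candidate key.
Closure of {CustomerID, LoanNo} is {Amount, Branch, BranchCity, CustomerID, LoanNo}, the whole schema; {CustomerID, LoanNo} is a candidate key.
No proper subset of any of these is a key, and no other minimal superkey exists.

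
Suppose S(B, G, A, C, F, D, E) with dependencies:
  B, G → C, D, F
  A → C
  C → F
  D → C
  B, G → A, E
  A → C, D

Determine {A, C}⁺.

{A, C, D, F}

Start with {A, C}.
C → F applies; add {F} → now {A, C, F}.
A → C, D applies; add {D} → now {A, C, D, F}.
No further FD applies.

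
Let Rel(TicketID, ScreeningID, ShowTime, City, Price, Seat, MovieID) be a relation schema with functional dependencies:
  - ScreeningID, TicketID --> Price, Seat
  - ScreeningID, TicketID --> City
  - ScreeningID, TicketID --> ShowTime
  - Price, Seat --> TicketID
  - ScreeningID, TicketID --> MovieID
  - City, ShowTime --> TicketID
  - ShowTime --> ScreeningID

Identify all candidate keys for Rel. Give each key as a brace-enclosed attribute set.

{City, ShowTime}⁺ = {City, MovieID, Price, ScreeningID, Seat, ShowTime, TicketID}, which is every attribute, so {City, ShowTime} is a candidate key.
{ScreeningID, TicketID}⁺ = {City, MovieID, Price, ScreeningID, Seat, ShowTime, TicketID}, which is every attribute, so {ScreeningID, TicketID} is a candidate key.
{ShowTime, TicketID}⁺ = {City, MovieID, Price, ScreeningID, Seat, ShowTime, TicketID}, which is every attribute, so {ShowTime, TicketID} is a candidate key.
{Price, ScreeningID, Seat}⁺ = {City, MovieID, Price, ScreeningID, Seat, ShowTime, TicketID}, which is every attribute, so {Price, ScreeningID, Seat} is a candidate key.
{Price, Seat, ShowTime}⁺ = {City, MovieID, Price, ScreeningID, Seat, ShowTime, TicketID}, which is every attribute, so {Price, Seat, ShowTime} is a candidate key.
Any other superkey properly contains one of these, so there are no further candidate keys.

{City, ShowTime}, {Price, ScreeningID, Seat}, {Price, Seat, ShowTime}, {ScreeningID, TicketID}, {ShowTime, TicketID}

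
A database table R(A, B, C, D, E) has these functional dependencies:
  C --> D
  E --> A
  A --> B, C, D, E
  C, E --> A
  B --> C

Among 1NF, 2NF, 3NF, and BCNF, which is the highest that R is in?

2NF

Candidate keys: {A}, {E}. Prime attributes: {A, E}.
For C --> D we have {C}⁺ = {C, D}; {C} is not a superkey, so BCNF fails.
Because {D} is non-prime and the left side of C --> D is not a superkey, the relation is not in 3NF.
All keys have size 1, which rules out partial dependencies — 2NF is satisfied.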